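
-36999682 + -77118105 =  - 114117787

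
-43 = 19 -62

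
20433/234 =6811/78  =  87.32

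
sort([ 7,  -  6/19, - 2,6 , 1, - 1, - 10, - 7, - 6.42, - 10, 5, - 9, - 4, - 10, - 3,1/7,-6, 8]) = [-10, - 10, - 10, - 9, - 7, - 6.42 , - 6, - 4, - 3, - 2, - 1, - 6/19,  1/7,1,  5,6  ,  7,  8] 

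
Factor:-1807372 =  - 2^2 *7^1*17^1*3797^1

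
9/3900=3/1300 = 0.00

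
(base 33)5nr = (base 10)6231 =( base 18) 1143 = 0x1857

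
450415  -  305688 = 144727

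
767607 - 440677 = 326930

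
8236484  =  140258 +8096226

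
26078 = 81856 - 55778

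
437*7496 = 3275752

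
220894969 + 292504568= 513399537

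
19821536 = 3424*5789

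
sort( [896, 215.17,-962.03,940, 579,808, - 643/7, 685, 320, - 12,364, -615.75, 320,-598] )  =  [ - 962.03, - 615.75, - 598, - 643/7,-12, 215.17,320,320, 364, 579, 685, 808, 896, 940]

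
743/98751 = 743/98751=0.01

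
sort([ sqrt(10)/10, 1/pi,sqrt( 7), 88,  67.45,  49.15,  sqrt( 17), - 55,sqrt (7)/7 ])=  [-55,sqrt( 10)/10,1/pi,sqrt( 7)/7,sqrt( 7),  sqrt (17), 49.15, 67.45,  88] 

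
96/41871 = 32/13957 = 0.00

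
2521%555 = 301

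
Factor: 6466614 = 2^1*3^1*7^1*11^1*13997^1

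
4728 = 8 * 591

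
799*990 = 791010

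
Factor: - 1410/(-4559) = 30/97  =  2^1 *3^1*5^1*97^(-1)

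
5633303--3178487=8811790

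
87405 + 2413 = 89818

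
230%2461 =230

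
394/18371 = 394/18371 = 0.02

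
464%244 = 220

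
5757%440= 37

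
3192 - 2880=312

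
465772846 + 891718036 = 1357490882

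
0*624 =0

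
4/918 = 2/459 = 0.00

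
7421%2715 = 1991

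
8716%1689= 271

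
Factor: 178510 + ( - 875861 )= - 697351^1= - 697351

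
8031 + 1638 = 9669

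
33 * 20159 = 665247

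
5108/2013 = 5108/2013 = 2.54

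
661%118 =71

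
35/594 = 35/594 = 0.06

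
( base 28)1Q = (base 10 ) 54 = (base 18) 30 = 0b110110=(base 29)1p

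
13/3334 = 13/3334  =  0.00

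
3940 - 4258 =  - 318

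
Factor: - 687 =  - 3^1 * 229^1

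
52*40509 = 2106468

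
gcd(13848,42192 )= 24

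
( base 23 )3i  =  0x57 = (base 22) 3l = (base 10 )87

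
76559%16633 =10027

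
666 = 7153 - 6487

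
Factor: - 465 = -3^1*5^1 * 31^1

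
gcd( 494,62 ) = 2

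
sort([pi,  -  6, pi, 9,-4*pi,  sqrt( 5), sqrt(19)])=[-4*pi, - 6,  sqrt(5 ), pi,pi,  sqrt( 19 ),9]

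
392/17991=392/17991 =0.02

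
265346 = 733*362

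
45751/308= 45751/308 = 148.54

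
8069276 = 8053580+15696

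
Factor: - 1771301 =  - 7^2 *37^1 *977^1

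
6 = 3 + 3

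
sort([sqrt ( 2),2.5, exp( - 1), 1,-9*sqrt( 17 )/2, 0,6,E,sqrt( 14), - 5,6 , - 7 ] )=[ - 9* sqrt( 17) /2, - 7,-5,0,exp(-1),1, sqrt(2), 2.5,E , sqrt ( 14),6,  6] 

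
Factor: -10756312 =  - 2^3*7^1 * 241^1*797^1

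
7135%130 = 115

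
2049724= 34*60286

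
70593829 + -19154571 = 51439258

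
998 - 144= 854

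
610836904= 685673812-74836908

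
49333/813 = 60+553/813 = 60.68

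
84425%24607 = 10604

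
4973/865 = 5 + 648/865 = 5.75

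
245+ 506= 751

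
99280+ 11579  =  110859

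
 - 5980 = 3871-9851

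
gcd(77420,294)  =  98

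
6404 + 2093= 8497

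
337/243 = 1+94/243= 1.39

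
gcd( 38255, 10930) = 5465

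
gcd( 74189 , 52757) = 1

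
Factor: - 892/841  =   - 2^2*29^(- 2)*223^1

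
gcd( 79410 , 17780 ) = 10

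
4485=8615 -4130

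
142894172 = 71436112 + 71458060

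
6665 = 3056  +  3609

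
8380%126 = 64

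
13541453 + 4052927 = 17594380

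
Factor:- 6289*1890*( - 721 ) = 2^1*3^3*5^1*7^2*19^1*103^1*331^1   =  8569957410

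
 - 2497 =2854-5351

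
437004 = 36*12139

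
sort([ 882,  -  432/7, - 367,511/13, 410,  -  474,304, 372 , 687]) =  [ - 474, - 367, - 432/7, 511/13, 304,372 , 410, 687, 882]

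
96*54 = 5184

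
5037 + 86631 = 91668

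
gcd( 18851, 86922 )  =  1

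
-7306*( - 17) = 124202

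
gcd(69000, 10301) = 1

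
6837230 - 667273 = 6169957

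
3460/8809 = 3460/8809 = 0.39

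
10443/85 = 10443/85 = 122.86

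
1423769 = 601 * 2369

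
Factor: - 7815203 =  - 11^1 *710473^1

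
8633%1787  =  1485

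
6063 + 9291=15354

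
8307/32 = 8307/32 = 259.59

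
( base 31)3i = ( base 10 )111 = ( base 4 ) 1233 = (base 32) 3F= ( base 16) 6f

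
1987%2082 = 1987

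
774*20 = 15480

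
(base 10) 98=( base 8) 142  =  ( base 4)1202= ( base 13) 77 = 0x62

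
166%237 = 166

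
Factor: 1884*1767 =2^2*3^2*19^1*31^1*157^1 =3329028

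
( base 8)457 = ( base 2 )100101111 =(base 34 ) 8v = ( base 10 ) 303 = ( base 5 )2203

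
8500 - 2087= 6413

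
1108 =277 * 4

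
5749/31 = 5749/31 = 185.45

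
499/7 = 499/7 = 71.29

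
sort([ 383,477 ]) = [383, 477 ]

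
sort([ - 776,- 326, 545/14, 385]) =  [ - 776,  -  326, 545/14,  385]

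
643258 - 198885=444373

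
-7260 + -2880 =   -  10140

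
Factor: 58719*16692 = 2^2*3^2*13^1 * 23^2 * 37^1*107^1= 980137548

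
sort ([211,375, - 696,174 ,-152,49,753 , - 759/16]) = [-696  , - 152,  -  759/16,49, 174, 211, 375,753 ] 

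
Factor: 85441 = 43^1* 1987^1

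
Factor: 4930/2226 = 3^(-1)*5^1*7^ ( - 1)*17^1*29^1 * 53^( - 1 ) = 2465/1113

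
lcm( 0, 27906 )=0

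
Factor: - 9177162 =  - 2^1*3^1*53^1*28859^1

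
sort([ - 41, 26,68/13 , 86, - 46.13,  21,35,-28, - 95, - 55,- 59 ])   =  [ - 95 , - 59 , -55, - 46.13,  -  41, - 28 , 68/13, 21,  26,35, 86]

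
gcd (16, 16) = 16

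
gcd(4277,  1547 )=91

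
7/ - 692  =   - 7/692 =-0.01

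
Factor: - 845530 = -2^1*5^1 * 7^1*47^1*257^1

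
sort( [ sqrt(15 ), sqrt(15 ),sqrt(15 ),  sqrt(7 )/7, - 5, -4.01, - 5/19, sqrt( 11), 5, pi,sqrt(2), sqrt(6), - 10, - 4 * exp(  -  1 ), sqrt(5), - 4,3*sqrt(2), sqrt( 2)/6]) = [ - 10, - 5, - 4.01, - 4, - 4*exp(-1), - 5/19, sqrt( 2 )/6, sqrt(7)/7, sqrt(2 ) , sqrt(5 ), sqrt( 6 ), pi, sqrt(11 ),sqrt(15), sqrt (15),  sqrt(15 ),3*sqrt(2) , 5 ]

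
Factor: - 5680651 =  - 2053^1*2767^1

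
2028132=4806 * 422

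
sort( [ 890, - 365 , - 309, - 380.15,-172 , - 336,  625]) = [ - 380.15 ,-365, - 336 , - 309, - 172,625,  890] 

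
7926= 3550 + 4376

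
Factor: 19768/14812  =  2^1*23^ (- 2)*353^1  =  706/529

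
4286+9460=13746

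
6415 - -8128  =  14543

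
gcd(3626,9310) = 98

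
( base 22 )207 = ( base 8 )1717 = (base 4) 33033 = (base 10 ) 975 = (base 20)28f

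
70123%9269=5240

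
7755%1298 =1265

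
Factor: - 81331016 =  - 2^3*13^1*151^1*5179^1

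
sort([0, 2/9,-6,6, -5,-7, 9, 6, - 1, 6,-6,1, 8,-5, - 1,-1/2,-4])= [ - 7,-6,-6, - 5,-5, - 4,-1, -1, - 1/2, 0  ,  2/9,1,6,6, 6,8, 9 ]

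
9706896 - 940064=8766832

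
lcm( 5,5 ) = 5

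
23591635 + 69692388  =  93284023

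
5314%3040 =2274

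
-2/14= - 1 + 6/7 = - 0.14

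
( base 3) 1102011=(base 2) 10000000110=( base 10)1030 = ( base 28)18m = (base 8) 2006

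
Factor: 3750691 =7^1*127^1*4219^1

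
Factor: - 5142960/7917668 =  - 1285740/1979417= - 2^2*3^3*5^1*11^( - 1)*2381^1*179947^( - 1)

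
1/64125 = 1/64125 = 0.00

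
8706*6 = 52236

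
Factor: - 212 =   -  2^2*53^1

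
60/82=30/41 =0.73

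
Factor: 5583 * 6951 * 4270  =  165707738910 =2^1 * 3^2 * 5^1*7^2 * 61^1*331^1 *1861^1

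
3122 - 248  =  2874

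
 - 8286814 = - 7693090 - 593724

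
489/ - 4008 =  - 1 + 1173/1336 =- 0.12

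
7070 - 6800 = 270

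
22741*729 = 16578189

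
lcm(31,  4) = 124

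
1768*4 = 7072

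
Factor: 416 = 2^5*13^1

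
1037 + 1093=2130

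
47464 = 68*698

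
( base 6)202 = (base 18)42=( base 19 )3H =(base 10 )74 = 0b1001010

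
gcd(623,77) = 7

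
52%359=52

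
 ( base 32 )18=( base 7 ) 55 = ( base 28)1C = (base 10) 40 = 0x28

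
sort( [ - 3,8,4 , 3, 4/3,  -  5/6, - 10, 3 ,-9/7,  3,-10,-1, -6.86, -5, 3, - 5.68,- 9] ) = [ - 10, - 10 , - 9, - 6.86, - 5.68,-5, -3,-9/7, - 1, - 5/6,4/3, 3, 3, 3, 3, 4, 8 ]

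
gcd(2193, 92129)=1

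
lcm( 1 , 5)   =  5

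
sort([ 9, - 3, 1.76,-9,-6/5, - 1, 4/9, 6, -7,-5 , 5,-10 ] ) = [ - 10, - 9,-7,-5,-3  ,-6/5, - 1,  4/9, 1.76,  5, 6,9 ]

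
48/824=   6/103= 0.06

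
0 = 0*649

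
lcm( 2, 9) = 18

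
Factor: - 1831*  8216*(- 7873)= 118437444008= 2^3*13^1*79^1*1831^1*7873^1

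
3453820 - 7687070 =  - 4233250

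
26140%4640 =2940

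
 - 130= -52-78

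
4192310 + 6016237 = 10208547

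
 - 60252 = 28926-89178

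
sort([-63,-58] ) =[-63, - 58] 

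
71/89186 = 71/89186=0.00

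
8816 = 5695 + 3121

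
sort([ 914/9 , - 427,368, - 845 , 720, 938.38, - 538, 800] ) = [ - 845, - 538, - 427, 914/9, 368,720,800, 938.38 ] 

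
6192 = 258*24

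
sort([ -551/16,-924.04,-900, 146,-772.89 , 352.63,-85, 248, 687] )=[-924.04,-900,-772.89,  -  85 ,-551/16, 146, 248, 352.63 , 687 ] 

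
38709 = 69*561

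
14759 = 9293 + 5466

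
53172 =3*17724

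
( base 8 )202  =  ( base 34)3S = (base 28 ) 4I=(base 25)55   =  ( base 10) 130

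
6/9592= 3/4796 = 0.00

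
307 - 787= - 480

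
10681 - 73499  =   - 62818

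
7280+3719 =10999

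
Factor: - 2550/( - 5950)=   3/7 = 3^1 * 7^(-1) 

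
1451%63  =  2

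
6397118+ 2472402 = 8869520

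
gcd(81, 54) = 27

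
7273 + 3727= 11000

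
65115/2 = 65115/2 = 32557.50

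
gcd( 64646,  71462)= 2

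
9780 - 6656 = 3124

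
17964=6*2994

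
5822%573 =92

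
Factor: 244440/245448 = 5^1 * 97^1*487^( - 1 ) = 485/487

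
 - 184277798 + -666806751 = -851084549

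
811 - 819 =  -8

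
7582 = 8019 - 437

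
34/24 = 1 + 5/12  =  1.42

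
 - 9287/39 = - 9287/39 = - 238.13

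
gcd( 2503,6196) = 1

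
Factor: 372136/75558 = 724/147 =2^2*3^( - 1)*7^ ( - 2 )*181^1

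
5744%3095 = 2649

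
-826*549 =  - 453474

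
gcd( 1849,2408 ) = 43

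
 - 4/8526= - 1+4261/4263 = - 0.00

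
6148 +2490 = 8638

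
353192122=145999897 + 207192225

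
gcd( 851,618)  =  1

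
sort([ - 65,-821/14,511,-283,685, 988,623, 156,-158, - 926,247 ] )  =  [ - 926,-283, - 158 ,-65 ,  -  821/14 , 156,247, 511,  623 , 685,988] 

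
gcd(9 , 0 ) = 9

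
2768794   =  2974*931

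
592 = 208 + 384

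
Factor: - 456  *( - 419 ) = 2^3*3^1*19^1*419^1 = 191064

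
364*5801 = 2111564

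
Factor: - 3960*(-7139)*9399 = 265713865560= 2^3*3^3*5^1*11^3*13^1 *59^1 * 241^1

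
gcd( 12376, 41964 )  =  52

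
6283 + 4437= 10720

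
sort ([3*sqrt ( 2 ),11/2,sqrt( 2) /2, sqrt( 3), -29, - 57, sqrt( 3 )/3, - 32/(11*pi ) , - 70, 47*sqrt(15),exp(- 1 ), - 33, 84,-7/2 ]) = [-70,  -  57, - 33 ,-29, - 7/2,  -  32/( 11*pi ), exp(-1 ),sqrt(3 )/3,  sqrt( 2 ) /2,  sqrt(3 ),3*sqrt(2), 11/2 , 84 , 47*sqrt(15 )] 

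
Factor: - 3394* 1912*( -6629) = 43017755312 = 2^4*7^1 * 239^1*947^1 * 1697^1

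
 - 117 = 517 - 634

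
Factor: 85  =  5^1 * 17^1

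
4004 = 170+3834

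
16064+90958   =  107022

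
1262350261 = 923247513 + 339102748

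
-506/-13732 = 253/6866 =0.04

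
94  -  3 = 91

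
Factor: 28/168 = 1/6 = 2^(- 1 )*3^( - 1 ) 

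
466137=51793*9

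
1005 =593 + 412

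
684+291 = 975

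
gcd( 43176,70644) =84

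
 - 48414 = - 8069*6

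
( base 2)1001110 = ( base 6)210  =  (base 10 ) 78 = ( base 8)116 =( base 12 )66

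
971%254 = 209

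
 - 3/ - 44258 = 3/44258 =0.00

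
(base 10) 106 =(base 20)56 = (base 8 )152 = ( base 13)82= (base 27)3p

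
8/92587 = 8/92587  =  0.00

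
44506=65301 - 20795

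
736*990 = 728640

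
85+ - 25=60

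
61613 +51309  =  112922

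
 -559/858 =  - 43/66 = - 0.65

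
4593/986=4593/986 = 4.66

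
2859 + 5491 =8350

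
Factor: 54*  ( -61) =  - 3294 = - 2^1*3^3*61^1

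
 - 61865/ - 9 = 61865/9 = 6873.89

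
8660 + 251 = 8911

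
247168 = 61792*4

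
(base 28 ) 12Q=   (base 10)866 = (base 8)1542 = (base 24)1c2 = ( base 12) 602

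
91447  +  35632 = 127079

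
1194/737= 1194/737 = 1.62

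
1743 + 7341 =9084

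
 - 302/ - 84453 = 302/84453=0.00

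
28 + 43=71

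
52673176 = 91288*577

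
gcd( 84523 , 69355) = 1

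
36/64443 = 12/21481  =  0.00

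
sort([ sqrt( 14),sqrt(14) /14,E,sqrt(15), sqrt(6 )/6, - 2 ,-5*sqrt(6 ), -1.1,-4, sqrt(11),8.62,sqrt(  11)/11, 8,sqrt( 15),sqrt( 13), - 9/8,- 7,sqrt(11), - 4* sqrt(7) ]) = [ - 5*sqrt(6 ),-4*sqrt(7 ), -7, - 4,  -  2, - 9/8,- 1.1, sqrt ( 14 )/14,sqrt(11 ) /11, sqrt(6 )/6, E,sqrt(11),sqrt( 11),sqrt( 13),sqrt(14), sqrt(15),sqrt ( 15) , 8,8.62 ]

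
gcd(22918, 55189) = 1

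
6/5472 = 1/912 = 0.00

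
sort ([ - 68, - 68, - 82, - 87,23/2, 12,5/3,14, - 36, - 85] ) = [- 87,  -  85,  -  82,-68, - 68,  -  36,5/3,23/2,12 , 14]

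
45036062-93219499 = -48183437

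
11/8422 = 11/8422 = 0.00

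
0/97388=0 =0.00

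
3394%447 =265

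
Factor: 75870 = 2^1*3^3*5^1*281^1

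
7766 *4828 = 37494248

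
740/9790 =74/979  =  0.08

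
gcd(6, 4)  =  2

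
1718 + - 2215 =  - 497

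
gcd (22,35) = 1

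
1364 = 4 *341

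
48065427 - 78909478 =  - 30844051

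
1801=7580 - 5779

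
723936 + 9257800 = 9981736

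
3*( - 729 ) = -2187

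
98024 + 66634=164658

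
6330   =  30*211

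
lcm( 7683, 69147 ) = 69147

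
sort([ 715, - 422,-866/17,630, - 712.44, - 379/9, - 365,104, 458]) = [ - 712.44 , - 422, - 365, - 866/17  , - 379/9 , 104,458,  630,715] 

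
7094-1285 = 5809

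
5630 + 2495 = 8125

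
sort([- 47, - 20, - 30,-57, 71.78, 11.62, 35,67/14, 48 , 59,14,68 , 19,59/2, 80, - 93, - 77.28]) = [ - 93, - 77.28, - 57 , - 47 , - 30,-20, 67/14,11.62,14, 19,59/2 , 35, 48,59, 68, 71.78,80 ] 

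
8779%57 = 1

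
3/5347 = 3/5347 = 0.00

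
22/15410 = 11/7705 = 0.00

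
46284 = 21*2204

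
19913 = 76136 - 56223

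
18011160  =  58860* 306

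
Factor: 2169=3^2*241^1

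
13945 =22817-8872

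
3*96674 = 290022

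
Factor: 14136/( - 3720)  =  -19/5 = - 5^( - 1)* 19^1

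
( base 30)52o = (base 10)4584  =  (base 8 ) 10750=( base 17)FEB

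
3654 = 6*609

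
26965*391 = 10543315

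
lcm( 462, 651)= 14322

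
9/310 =9/310 = 0.03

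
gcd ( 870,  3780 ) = 30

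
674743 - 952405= - 277662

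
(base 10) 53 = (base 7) 104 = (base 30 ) 1n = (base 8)65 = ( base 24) 25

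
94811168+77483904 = 172295072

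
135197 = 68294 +66903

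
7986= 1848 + 6138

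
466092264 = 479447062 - 13354798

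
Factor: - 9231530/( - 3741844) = 4615765/1870922 = 2^( - 1)* 5^1*7^1*11^1*19^1*631^1*935461^( - 1) 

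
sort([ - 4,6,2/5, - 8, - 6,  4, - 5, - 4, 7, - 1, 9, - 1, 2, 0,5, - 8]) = [  -  8,  -  8, - 6, - 5, - 4, - 4, - 1, - 1,0,2/5, 2 , 4,  5, 6,7, 9 ]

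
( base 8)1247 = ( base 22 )18J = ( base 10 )679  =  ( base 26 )103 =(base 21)1b7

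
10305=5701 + 4604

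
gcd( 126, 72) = 18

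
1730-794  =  936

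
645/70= 129/14 = 9.21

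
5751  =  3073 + 2678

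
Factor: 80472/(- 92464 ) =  - 2^(  -  1)*3^1*7^1*479^1*5779^( - 1 ) =- 10059/11558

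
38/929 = 38/929  =  0.04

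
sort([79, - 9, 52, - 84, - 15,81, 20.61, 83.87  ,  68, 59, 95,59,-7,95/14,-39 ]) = [ - 84 , - 39,  -  15, - 9, - 7, 95/14,20.61, 52, 59,59, 68,  79, 81, 83.87, 95 ] 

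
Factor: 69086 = 2^1*34543^1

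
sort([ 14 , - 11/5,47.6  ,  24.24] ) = [ -11/5, 14,24.24, 47.6 ] 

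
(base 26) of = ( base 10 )639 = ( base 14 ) 339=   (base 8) 1177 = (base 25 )10E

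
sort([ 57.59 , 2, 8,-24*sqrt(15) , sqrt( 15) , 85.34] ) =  [ - 24*sqrt( 15 ), 2,sqrt( 15),8, 57.59, 85.34 ] 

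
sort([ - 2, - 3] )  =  [ - 3, - 2]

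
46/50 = 23/25  =  0.92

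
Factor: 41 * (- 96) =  - 2^5*3^1*41^1 = -3936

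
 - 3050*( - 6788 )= 20703400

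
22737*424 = 9640488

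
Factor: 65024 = 2^9 * 127^1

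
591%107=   56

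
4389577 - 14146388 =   -  9756811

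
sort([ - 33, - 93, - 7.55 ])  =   [ - 93, - 33,-7.55]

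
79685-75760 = 3925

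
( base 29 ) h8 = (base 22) 10H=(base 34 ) ep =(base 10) 501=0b111110101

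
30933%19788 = 11145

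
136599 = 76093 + 60506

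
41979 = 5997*7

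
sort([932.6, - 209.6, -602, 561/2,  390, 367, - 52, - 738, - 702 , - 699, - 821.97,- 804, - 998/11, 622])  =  [ -821.97 , - 804, - 738 , - 702 , - 699, - 602, - 209.6, - 998/11, - 52, 561/2, 367, 390  ,  622,932.6 ] 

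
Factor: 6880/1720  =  2^2 = 4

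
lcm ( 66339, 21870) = 1990170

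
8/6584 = 1/823 = 0.00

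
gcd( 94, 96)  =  2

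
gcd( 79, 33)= 1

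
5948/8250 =2974/4125 = 0.72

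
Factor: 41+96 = 137   =  137^1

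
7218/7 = 1031 + 1/7 = 1031.14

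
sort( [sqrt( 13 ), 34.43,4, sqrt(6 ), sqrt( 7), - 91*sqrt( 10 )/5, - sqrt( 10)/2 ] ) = [ - 91*sqrt(10 ) /5, - sqrt ( 10) /2, sqrt( 6 )  ,  sqrt (7 ), sqrt( 13),4,34.43]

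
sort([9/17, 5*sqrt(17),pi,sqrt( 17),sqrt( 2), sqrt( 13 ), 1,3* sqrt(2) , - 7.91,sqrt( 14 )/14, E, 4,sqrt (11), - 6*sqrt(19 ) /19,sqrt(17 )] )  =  [  -  7.91, - 6 * sqrt(19)/19, sqrt(14 ) /14,9/17,1, sqrt( 2) , E,pi,sqrt(11)  ,  sqrt( 13 ),4, sqrt( 17), sqrt (17), 3*sqrt( 2) , 5 * sqrt(17)]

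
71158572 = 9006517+62152055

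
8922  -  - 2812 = 11734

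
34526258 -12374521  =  22151737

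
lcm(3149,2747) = 129109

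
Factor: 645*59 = 3^1*5^1*43^1*59^1 = 38055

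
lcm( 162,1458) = 1458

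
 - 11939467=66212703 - 78152170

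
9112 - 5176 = 3936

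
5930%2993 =2937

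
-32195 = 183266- 215461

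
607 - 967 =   -  360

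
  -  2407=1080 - 3487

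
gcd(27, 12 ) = 3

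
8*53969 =431752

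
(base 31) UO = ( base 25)1D4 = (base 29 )13q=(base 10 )954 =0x3BA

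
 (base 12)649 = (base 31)TM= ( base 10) 921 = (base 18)2F3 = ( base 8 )1631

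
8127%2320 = 1167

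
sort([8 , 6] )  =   [6, 8]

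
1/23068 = 1/23068 = 0.00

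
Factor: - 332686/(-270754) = 11^( - 1)*31^( - 1 ) * 419^1 = 419/341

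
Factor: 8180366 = 2^1*17^1*240599^1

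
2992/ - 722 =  - 5  +  309/361=- 4.14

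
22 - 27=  - 5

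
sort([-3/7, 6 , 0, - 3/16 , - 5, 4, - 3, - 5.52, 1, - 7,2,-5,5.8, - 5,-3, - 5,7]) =[-7, - 5.52, - 5,  -  5,- 5, - 5,-3, - 3,-3/7, - 3/16, 0,1, 2, 4, 5.8, 6,7]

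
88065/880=17613/176=100.07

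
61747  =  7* 8821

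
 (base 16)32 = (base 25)20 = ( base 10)50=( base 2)110010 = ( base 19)2C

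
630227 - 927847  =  - 297620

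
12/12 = 1 = 1.00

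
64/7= 64/7 = 9.14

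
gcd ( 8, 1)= 1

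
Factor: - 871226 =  - 2^1 * 19^1*101^1*227^1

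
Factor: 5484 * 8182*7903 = 2^3*3^1*7^1*457^1*1129^1*4091^1 = 354608305464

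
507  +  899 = 1406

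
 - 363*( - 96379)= 34985577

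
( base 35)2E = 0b1010100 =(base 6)220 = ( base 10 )84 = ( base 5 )314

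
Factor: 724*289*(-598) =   -  125123128 = - 2^3*13^1*17^2*23^1*181^1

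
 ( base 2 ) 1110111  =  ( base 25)4J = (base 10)119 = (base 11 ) a9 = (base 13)92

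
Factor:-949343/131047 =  - 7^(- 1)*61^1*79^1*97^ (-1)*193^( - 1) *197^1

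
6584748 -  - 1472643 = 8057391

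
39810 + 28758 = 68568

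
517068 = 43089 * 12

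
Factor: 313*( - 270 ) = -2^1*3^3*5^1*313^1 = -  84510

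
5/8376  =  5/8376 = 0.00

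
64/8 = 8  =  8.00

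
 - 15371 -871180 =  - 886551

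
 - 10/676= - 5/338 = - 0.01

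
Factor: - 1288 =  - 2^3*7^1*23^1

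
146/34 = 4+5/17 = 4.29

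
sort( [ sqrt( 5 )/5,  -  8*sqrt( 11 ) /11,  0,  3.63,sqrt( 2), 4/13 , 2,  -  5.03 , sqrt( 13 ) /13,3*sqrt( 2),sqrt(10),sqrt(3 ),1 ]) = [-5.03,  -  8*sqrt(11) /11,0 , sqrt(13) /13 , 4/13, sqrt(5 )/5,1,sqrt(2),  sqrt (3 ),  2, sqrt( 10),3.63, 3*sqrt( 2)] 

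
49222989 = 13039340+36183649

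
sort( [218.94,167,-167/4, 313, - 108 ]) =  [ - 108,-167/4,167,218.94,313 ] 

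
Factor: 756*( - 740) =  - 2^4* 3^3* 5^1*7^1*37^1 = - 559440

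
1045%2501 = 1045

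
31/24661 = 31/24661 = 0.00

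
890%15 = 5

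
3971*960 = 3812160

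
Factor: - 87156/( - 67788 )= 3^2*7^(-1) = 9/7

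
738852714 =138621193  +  600231521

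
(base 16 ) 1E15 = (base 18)15DF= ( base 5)221301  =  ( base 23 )ECJ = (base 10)7701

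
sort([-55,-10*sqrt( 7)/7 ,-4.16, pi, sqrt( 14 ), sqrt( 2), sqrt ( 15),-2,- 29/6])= [ - 55, - 29/6, - 4.16,-10*sqrt ( 7 )/7 , - 2, sqrt(2) , pi,  sqrt(14), sqrt( 15) ]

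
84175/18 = 4676 +7/18  =  4676.39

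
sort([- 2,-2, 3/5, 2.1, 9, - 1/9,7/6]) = [ - 2,-2,-1/9, 3/5, 7/6, 2.1,9 ] 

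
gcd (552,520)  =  8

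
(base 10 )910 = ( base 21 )217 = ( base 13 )550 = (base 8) 1616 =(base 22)1J8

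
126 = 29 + 97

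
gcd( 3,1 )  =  1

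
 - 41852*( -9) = 376668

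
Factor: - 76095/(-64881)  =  95/81= 3^( - 4)*5^1* 19^1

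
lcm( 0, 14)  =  0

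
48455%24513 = 23942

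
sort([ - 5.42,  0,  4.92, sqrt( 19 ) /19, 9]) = [-5.42,0, sqrt( 19 ) /19, 4.92,  9]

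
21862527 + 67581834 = 89444361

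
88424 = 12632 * 7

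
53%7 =4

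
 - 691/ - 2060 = 691/2060 = 0.34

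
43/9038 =43/9038 = 0.00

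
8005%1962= 157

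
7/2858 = 7/2858=0.00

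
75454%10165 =4299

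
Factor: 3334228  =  2^2*833557^1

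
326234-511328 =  - 185094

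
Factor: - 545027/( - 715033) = 7^4*11^(-1 )*227^1 *65003^( - 1 )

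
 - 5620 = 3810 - 9430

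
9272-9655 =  - 383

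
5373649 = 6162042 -788393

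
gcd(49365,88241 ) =1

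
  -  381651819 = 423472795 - 805124614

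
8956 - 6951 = 2005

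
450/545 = 90/109 = 0.83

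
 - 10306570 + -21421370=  - 31727940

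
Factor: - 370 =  - 2^1 * 5^1 * 37^1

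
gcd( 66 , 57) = 3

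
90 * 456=41040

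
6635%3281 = 73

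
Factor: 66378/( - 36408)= - 299/164 = -2^(-2) * 13^1 * 23^1 * 41^(-1)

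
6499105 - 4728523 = 1770582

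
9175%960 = 535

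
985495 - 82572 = 902923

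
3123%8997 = 3123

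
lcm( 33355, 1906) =66710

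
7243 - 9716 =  - 2473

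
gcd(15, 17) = 1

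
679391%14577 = 8849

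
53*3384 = 179352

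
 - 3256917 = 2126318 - 5383235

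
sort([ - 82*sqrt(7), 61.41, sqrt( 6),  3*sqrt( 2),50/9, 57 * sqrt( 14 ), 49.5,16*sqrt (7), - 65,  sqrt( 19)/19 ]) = [ - 82*sqrt( 7), - 65,sqrt( 19)/19,sqrt( 6 ), 3*sqrt(2),50/9,  16 * sqrt( 7),49.5,61.41,57  *  sqrt(14)]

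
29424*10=294240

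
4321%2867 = 1454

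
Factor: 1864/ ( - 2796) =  - 2/3 = - 2^1 * 3^(- 1 )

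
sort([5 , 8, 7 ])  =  [5, 7, 8]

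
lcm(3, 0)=0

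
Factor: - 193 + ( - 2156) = -3^4*29^1 =- 2349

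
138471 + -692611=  - 554140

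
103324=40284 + 63040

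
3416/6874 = 244/491 = 0.50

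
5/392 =5/392= 0.01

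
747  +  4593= 5340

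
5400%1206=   576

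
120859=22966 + 97893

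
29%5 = 4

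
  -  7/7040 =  - 1  +  7033/7040= - 0.00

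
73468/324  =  226 + 61/81 =226.75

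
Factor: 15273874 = 2^1 * 7^1*11^1*99181^1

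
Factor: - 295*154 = -2^1*5^1*7^1* 11^1*59^1 = -45430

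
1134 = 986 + 148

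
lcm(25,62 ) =1550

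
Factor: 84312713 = 71^1*569^1*2087^1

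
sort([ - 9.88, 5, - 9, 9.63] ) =[ - 9.88 ,- 9, 5, 9.63 ]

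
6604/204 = 1651/51 = 32.37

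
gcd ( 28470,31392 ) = 6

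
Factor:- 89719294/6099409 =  - 2^1*7^2*59^2*263^1 * 6099409^( - 1)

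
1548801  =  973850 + 574951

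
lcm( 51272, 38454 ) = 153816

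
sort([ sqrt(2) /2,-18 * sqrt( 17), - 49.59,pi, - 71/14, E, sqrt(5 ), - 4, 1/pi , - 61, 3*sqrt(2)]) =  [ - 18 * sqrt(17), - 61,  -  49.59,-71/14, -4,  1/pi, sqrt(2) /2,sqrt(5),E,  pi , 3 * sqrt(2) ] 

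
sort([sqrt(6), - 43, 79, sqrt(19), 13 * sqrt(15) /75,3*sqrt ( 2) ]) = [ - 43,  13*sqrt ( 15 ) /75,sqrt( 6 ), 3 * sqrt( 2), sqrt(19 ), 79 ] 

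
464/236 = 116/59 = 1.97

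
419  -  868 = -449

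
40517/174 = 40517/174 = 232.86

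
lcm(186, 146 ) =13578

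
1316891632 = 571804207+745087425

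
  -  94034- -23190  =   -70844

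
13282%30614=13282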